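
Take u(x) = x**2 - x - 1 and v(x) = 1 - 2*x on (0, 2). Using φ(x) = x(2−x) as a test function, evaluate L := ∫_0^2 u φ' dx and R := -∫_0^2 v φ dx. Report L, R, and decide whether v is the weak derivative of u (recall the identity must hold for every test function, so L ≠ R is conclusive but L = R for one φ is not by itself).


LHS = -4/3, RHS = 4/3. No, v is not the weak derivative of u.

u(x) = x**2 - x - 1, classical derivative u'(x) = 2*x - 1.
φ(x) = x(2−x), so φ'(x) = 2 - 2*x.
Note φ(0) = φ(2) = 0, so the boundary term u·φ vanishes.
LHS = ∫_0^2 u(x) φ'(x) dx = ∫_0^2 (-2*x^3 + 4*x^2 - 2) dx. Term by term:
  ∫_0^2 -2*x^3 dx = -8;  ∫_0^2 4*x^2 dx = 32/3;  ∫_0^2 -2 dx = -4.
Sum: -8 + 32/3 − 4 = -4/3.
So LHS = -4/3.
∫_0^2 v(x) φ(x) dx = ∫_0^2 (2*x^3 - 5*x^2 + 2*x) dx. Term by term:
  ∫_0^2 2*x^3 dx = 8;  ∫_0^2 -5*x^2 dx = -40/3;  ∫_0^2 2*x dx = 4.
Sum: 8 − 40/3 + 4 = -4/3.
So RHS = -∫_0^2 v(x) φ(x) dx = 4/3.
LHS − RHS = -8/3 ≠ 0, so the identity fails.
(For a valid weak derivative the identity must hold for EVERY test function, in particular this one. The failure shows v is NOT the weak derivative of u.)
Correct weak derivative would be u'(x) = 2*x - 1.


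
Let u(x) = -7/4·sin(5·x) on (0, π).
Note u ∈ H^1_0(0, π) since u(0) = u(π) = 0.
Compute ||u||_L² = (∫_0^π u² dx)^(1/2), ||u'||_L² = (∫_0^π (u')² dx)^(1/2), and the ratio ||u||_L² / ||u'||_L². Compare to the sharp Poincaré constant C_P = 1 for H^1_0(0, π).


||u||_L² / ||u'||_L² = 1/5 < C_P = 1.

u(x) = -7/4·sin(5·x), so u'(x) = -35*cos(5*x)/4.
Writing u(x) = A·sin(kπx/L) with A = -7/4 and k = 5, use ∫_0^L sin²(kπx/L) dx = L/2 and ∫_0^L cos²(kπx/L) dx = L/2.
u² = 49/16·sin²(5·x) and (u')² = 1225/16·cos²(5·x), and each of sin², cos² integrates to L/2 = π/2 over (0, π).
∫_0^π u² dx = 49*π/32, so ||u||_L² = 7*sqrt(2)*sqrt(π)/8.
∫_0^π (u')² dx = 1225*π/32, so ||u'||_L² = 35*sqrt(2)*sqrt(π)/8.
Ratio ||u||_L² / ||u'||_L² = 1/5.
Sharp Poincaré constant on H^1_0(0, π) is C_P = L/π = 1, achieved by sin(x).
This is the k = 5 harmonic; the ratio L/(kπ) is strictly less than C_P = L/π, consistent with the sharp inequality ||u||_L² ≤ C_P ||u'||_L².


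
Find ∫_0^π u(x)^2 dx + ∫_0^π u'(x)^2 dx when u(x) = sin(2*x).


||u||_{H^1(0,π)}^2 = 5*π/2

u'(x) = 2*cos(2*x).
Expand u² and (u')² and integrate term by term on (0, π), using: for integers n ≥ 1, ∫_0^π sin²(nx) dx = ∫_0^π cos²(nx) dx = π/2; for n ≠ n', ∫_0^π sin(nx)sin(n'x) dx = ∫_0^π cos(nx)cos(n'x) dx = 0; and by product-to-sum, ∫_0^π sin(nx)cos(n'x) dx = ½∫_0^π [sin((n+n')x) + sin((n−n')x)] dx, which is 0 when n+n' is even and 2n/(n²−n'²) when n+n' is odd (it need not vanish on (0, π)).
  u² squared terms: (1)²·∫sin(2x)² dx = 1·π/2 = π/2.
  So ∫_0^π u² dx = π/2.
  (u')² squared terms: (2)²·∫cos(2x)² dx = 4·π/2 = 2*π.
  So ∫_0^π (u')² dx = 2*π.
||u||_{H^1}^2 = (π/2) + (2*π) = 5*π/2.


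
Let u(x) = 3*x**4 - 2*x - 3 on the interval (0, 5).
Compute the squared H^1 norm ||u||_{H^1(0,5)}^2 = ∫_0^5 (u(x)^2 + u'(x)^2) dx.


||u||_{H^1}^2 = 73723640/21

The H^1 norm (squared) on an interval (0, L) is
  ||u||_{H^1}^2 = ∫_0^L u(x)^2 dx + ∫_0^L u'(x)^2 dx.
Compute u'(x) = 12*x**3 - 2.
Then u(x)^2 = 9*x**8 - 12*x**5 - 18*x**4 + 4*x**2 + 12*x + 9 and u'(x)^2 = 144*x**6 - 48*x**3 + 4.
Integrate each monomial from 0 to 5 using ∫_0^5 c·x^n dx = c·5^(n+1)/(n+1):
  ∫_0^5 u(x)^2 dx = ∫_0^5 (9*x^8 - 12*x^5 - 18*x^4 + 4*x^2 + 12*x + 9) dx. Term by term:
    ∫_0^5 9*x^8 dx = 1953125;  ∫_0^5 -12*x^5 dx = -31250;  ∫_0^5 -18*x^4 dx = -11250;
    ∫_0^5 4*x^2 dx = 500/3;  ∫_0^5 12*x dx = 150;  ∫_0^5 9 dx = 45.
  Sum: 1953125 − 31250 − 11250 + 500/3 + 150 + 45 = 5732960/3.
  ∫_0^5 u'(x)^2 dx = ∫_0^5 (144*x^6 - 48*x^3 + 4) dx. Term by term:
    ∫_0^5 144*x^6 dx = 11250000/7;  ∫_0^5 -48*x^3 dx = -7500;  ∫_0^5 4 dx = 20.
  Sum: 11250000/7 − 7500 + 20 = 11197640/7.
Adding: ||u||_{H^1}^2 = 5732960/3 + 11197640/7 = 73723640/21.


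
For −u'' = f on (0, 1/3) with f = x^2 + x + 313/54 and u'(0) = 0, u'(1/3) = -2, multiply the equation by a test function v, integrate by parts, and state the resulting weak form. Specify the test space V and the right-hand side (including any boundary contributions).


V = H^1(0, 1/3) (v unrestricted at boundary; u is determined up to an additive constant); weak form: ∫_0^1/3 u'v' dx = ∫_0^1/3 (x^2 + x + 313/54) v dx − 2·v(1/3) for all v ∈ V.

Multiply both sides by a test function v and integrate from 0 to 1/3:
  ∫_0^1/3 −u''(x) v(x) dx = ∫_0^1/3 f(x) v(x) dx.
Integrate the LHS by parts once:
  ∫_0^1/3 −u'' v dx = −[u'(x) v(x)]_0^1/3 + ∫_0^1/3 u'(x) v'(x) dx.
Thus ∫_0^1/3 u'(x) v'(x) dx = ∫_0^1/3 f(x) v(x) dx + [u'(x) v(x)]_0^1/3.
Choose V so that boundary terms are either known or forced to vanish.
u has inhomogeneous Neumann u'(0) = 0, u'(1/3) = -2. [u' v]_0^1/3 = (-2)·v(1/3) − (0)·v(0) = − 2·v(1/3). Take V = H^1(0, 1/3); boundary term becomes part of RHS.
Weak formulation: find u (satisfying any essential BC) such that ∫_0^1/3 u'(x) v'(x) dx = ∫_0^1/3 f v dx − 2·v(1/3) for all v ∈ V (Neumann data are natural BCs: they enter the RHS as boundary terms).
Substituting f(x) = x^2 + x + 313/54, the right-hand side is ∫_0^1/3 (x^2 + x + 313/54) v dx − 2·v(1/3).
Compatibility check (pure Neumann): taking v ≡ 1 ∈ V gives 0 = ∫_0^1/3 f dx + (-2) − (0), i.e. ∫_0^1/3 f dx must equal u'(0) − u'(1/3) = 2. Indeed ∫_0^1/3 (x^2 + x + 313/54) dx = 2, so the data are compatible. The solution is then unique only up to an additive constant (fix it e.g. by requiring ∫_0^1/3 u dx = 0).


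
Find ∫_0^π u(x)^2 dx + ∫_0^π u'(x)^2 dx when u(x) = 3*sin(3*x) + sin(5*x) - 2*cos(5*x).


||u||_{H^1(0,π)}^2 = 110*π

u'(x) = 10*sin(5*x) + 9*cos(3*x) + 5*cos(5*x).
Expand u² and (u')² and integrate term by term on (0, π), using: for integers n ≥ 1, ∫_0^π sin²(nx) dx = ∫_0^π cos²(nx) dx = π/2; for n ≠ n', ∫_0^π sin(nx)sin(n'x) dx = ∫_0^π cos(nx)cos(n'x) dx = 0; and by product-to-sum, ∫_0^π sin(nx)cos(n'x) dx = ½∫_0^π [sin((n+n')x) + sin((n−n')x)] dx, which is 0 when n+n' is even and 2n/(n²−n'²) when n+n' is odd (it need not vanish on (0, π)).
  u² squared terms: (-2)²·∫cos(5x)² dx = 4·π/2 = 2*π;  (3)²·∫sin(3x)² dx = 9·π/2 = 9*π/2;  (1)²·∫sin(5x)² dx = 1·π/2 = π/2.
  u² cross terms: 2·(-2)·(3)·∫cos(5x)·sin(3x) dx = -12·(0) = 0;  2·(-2)·(1)·∫cos(5x)·sin(5x) dx = -4·(0) = 0;  2·(3)·(1)·∫sin(3x)·sin(5x) dx = 6·(0) = 0.
  So ∫_0^π u² dx = 2*π + 9*π/2 + π/2 + 0 + 0 + 0 = 7*π.
  (u')² squared terms: (5)²·∫cos(5x)² dx = 25·π/2 = 25*π/2;  (9)²·∫cos(3x)² dx = 81·π/2 = 81*π/2;  (10)²·∫sin(5x)² dx = 100·π/2 = 50*π.
  (u')² cross terms: 2·(5)·(9)·∫cos(5x)·cos(3x) dx = 90·(0) = 0;  2·(5)·(10)·∫cos(5x)·sin(5x) dx = 100·(0) = 0;  2·(9)·(10)·∫cos(3x)·sin(5x) dx = 180·(0) = 0.
  So ∫_0^π (u')² dx = 25*π/2 + 81*π/2 + 50*π + 0 + 0 + 0 = 103*π.
||u||_{H^1}^2 = (7*π) + (103*π) = 110*π.


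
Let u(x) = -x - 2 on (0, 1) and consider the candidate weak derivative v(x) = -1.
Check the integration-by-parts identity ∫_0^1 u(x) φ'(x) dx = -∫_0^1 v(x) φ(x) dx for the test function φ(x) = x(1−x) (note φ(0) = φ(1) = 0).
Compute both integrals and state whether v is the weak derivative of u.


LHS = 1/6, RHS = 1/6. Yes, v = u' weakly.

u(x) = -x - 2, classical derivative u'(x) = -1.
φ(x) = x(1−x), so φ'(x) = 1 - 2*x.
Note φ(0) = φ(1) = 0, so the boundary term u·φ vanishes.
LHS = ∫_0^1 u(x) φ'(x) dx = ∫_0^1 (2*x^2 + 3*x - 2) dx. Term by term:
  ∫_0^1 2*x^2 dx = 2/3;  ∫_0^1 3*x dx = 3/2;  ∫_0^1 -2 dx = -2.
Sum: 2/3 + 3/2 − 2 = 1/6.
So LHS = 1/6.
∫_0^1 v(x) φ(x) dx = ∫_0^1 (x^2 - x) dx. Term by term:
  ∫_0^1 x^2 dx = 1/3;  ∫_0^1 -x dx = -1/2.
Sum: 1/3 − 1/2 = -1/6.
So RHS = -∫_0^1 v(x) φ(x) dx = 1/6.
LHS = RHS, so the identity holds for this test φ.
Moreover u is smooth here and v(x) = u'(x) = -1 pointwise, so the identity holds for every test function. Hence v is the weak derivative of u.


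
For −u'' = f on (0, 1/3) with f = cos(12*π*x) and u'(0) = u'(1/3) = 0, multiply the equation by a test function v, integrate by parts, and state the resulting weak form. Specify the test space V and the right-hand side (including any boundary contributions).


V = H^1(0, 1/3) (no boundary constraint on v; u is determined up to an additive constant); weak form: ∫_0^1/3 u'v' dx = ∫_0^1/3 (cos(12*π*x)) v dx for all v ∈ V.

Multiply both sides by a test function v and integrate from 0 to 1/3:
  ∫_0^1/3 −u''(x) v(x) dx = ∫_0^1/3 f(x) v(x) dx.
Integrate the LHS by parts once:
  ∫_0^1/3 −u'' v dx = −[u'(x) v(x)]_0^1/3 + ∫_0^1/3 u'(x) v'(x) dx.
Thus ∫_0^1/3 u'(x) v'(x) dx = ∫_0^1/3 f(x) v(x) dx + [u'(x) v(x)]_0^1/3.
Choose V so that boundary terms are either known or forced to vanish.
u has homogeneous Neumann: u'(0) = u'(1/3) = 0. So [u' v]_0^1/3 = 0·v(1/3) − 0·v(0) = 0 for any v; take V = H^1(0, 1/3).
Weak formulation: find u (satisfying any essential BC) such that ∫_0^1/3 u'(x) v'(x) dx = ∫_0^1/3 f v dx for all v ∈ V (homogeneous Neumann, so boundary terms vanish).
Substituting f(x) = cos(12*π*x), the right-hand side is ∫_0^1/3 (cos(12*π*x)) v dx.
Compatibility check (pure Neumann): taking v ≡ 1 ∈ V gives 0 = ∫_0^1/3 f dx + (0) − (0), i.e. ∫_0^1/3 f dx must equal u'(0) − u'(1/3) = 0. Indeed ∫_0^1/3 (cos(12*π*x)) dx = 0, so the data are compatible. The solution is then unique only up to an additive constant (fix it e.g. by requiring ∫_0^1/3 u dx = 0).


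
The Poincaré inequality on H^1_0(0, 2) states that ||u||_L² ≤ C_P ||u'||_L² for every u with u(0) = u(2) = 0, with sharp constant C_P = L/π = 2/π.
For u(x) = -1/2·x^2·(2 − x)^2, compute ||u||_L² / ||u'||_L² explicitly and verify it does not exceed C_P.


||u||_L² / ||u'||_L² = sqrt(3)/3 < C_P = 2/π.

u(x) = -1/2·x^2·(2 − x)^2, so u'(x) = x*(x*(2 - x) - (x - 2)^2).
u(x) = -1/2·x^2·(2 − x)^2 vanishes at x = 0 and x = 2, so u ∈ H^1_0(0, 2). Differentiate via the product rule and integrate the resulting polynomials term by term.
  ∫_0^2 u² dx = ∫_0^2 (x^8/4 - 2*x^7 + 6*x^6 - 8*x^5 + 4*x^4) dx. Term by term:
    ∫_0^2 x^8/4 dx = 128/9;  ∫_0^2 -2*x^7 dx = -64;  ∫_0^2 6*x^6 dx = 768/7;
    ∫_0^2 -8*x^5 dx = -256/3;  ∫_0^2 4*x^4 dx = 128/5.
  Sum: 128/9 − 64 + 768/7 − 256/3 + 128/5 = 64/315.
  ∫_0^2 (u')² dx = ∫_0^2 (4*x^6 - 24*x^5 + 52*x^4 - 48*x^3 + 16*x^2) dx. Term by term:
    ∫_0^2 4*x^6 dx = 512/7;  ∫_0^2 -24*x^5 dx = -256;  ∫_0^2 52*x^4 dx = 1664/5;
    ∫_0^2 -48*x^3 dx = -192;  ∫_0^2 16*x^2 dx = 128/3.
  Sum: 512/7 − 256 + 1664/5 − 192 + 128/3 = 64/105.
∫_0^2 u² dx = 64/315, so ||u||_L² = 8*sqrt(35)/105.
∫_0^2 (u')² dx = 64/105, so ||u'||_L² = 8*sqrt(105)/105.
Ratio ||u||_L² / ||u'||_L² = sqrt(3)/3.
Sharp Poincaré constant on H^1_0(0, 2) is C_P = L/π = 2/π, achieved by sin(π/2·x).
A polynomial bump cannot attain the sharp Poincaré constant (only the first sine eigenfunction does), so the ratio is strictly less than C_P, consistent with ||u||_L² ≤ C_P ||u'||_L².


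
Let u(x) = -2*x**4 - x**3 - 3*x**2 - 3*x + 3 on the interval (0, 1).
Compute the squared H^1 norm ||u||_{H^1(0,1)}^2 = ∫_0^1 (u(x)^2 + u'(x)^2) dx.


||u||_{H^1}^2 = 9949/90

The H^1 norm (squared) on an interval (0, L) is
  ||u||_{H^1}^2 = ∫_0^L u(x)^2 dx + ∫_0^L u'(x)^2 dx.
Compute u'(x) = -8*x**3 - 3*x**2 - 6*x - 3.
Then u(x)^2 = 4*x**8 + 4*x**7 + 13*x**6 + 18*x**5 + 3*x**4 + 12*x**3 - 9*x**2 - 18*x + 9 and u'(x)^2 = 64*x**6 + 48*x**5 + 105*x**4 + 84*x**3 + 54*x**2 + 36*x + 9.
Integrate each monomial from 0 to 1 using ∫_0^1 c·x^n dx = c·1^(n+1)/(n+1):
  ∫_0^1 u(x)^2 dx = ∫_0^1 (4*x^8 + 4*x^7 + 13*x^6 + 18*x^5 + 3*x^4 + 12*x^3 - 9*x^2 - 18*x + 9) dx. Term by term:
    ∫_0^1 4*x^8 dx = 4/9;  ∫_0^1 4*x^7 dx = 1/2;  ∫_0^1 13*x^6 dx = 13/7;
    ∫_0^1 18*x^5 dx = 3;  ∫_0^1 3*x^4 dx = 3/5;  ∫_0^1 12*x^3 dx = 3;
    ∫_0^1 -9*x^2 dx = -3;  ∫_0^1 -18*x dx = -9;  ∫_0^1 9 dx = 9.
  Sum: 4/9 + 1/2 + 13/7 + 3 + 3/5 + 3 − 3 − 9 + 9 = 4033/630.
  ∫_0^1 u'(x)^2 dx = ∫_0^1 (64*x^6 + 48*x^5 + 105*x^4 + 84*x^3 + 54*x^2 + 36*x + 9) dx. Term by term:
    ∫_0^1 64*x^6 dx = 64/7;  ∫_0^1 48*x^5 dx = 8;  ∫_0^1 105*x^4 dx = 21;
    ∫_0^1 84*x^3 dx = 21;  ∫_0^1 54*x^2 dx = 18;  ∫_0^1 36*x dx = 18;
    ∫_0^1 9 dx = 9.
  Sum: 64/7 + 8 + 21 + 21 + 18 + 18 + 9 = 729/7.
Adding: ||u||_{H^1}^2 = 4033/630 + 729/7 = 9949/90.


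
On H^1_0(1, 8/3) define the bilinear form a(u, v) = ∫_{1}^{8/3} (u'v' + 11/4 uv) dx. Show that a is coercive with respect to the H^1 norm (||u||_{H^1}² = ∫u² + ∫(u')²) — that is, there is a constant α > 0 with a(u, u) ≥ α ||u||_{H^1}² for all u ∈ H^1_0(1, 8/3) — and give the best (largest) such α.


α = 1

Coercivity of a(·,·) on H^1_0(1, 8/3) means a(u, u) ≥ α ||u||_{H^1}² for every u ∈ H^1_0.
The interval has length L = 5/3, and Poincaré/coercivity depend only on L. Here a(u, u) = ∫(u')² + (11/4)·∫u².
Here c = 11/4 ≥ 1, so a(u,u) = ∫(u')² + c∫u² ≥ ∫(u')² + ∫u² = ||u||_{H^1}², i.e. α = 1 works. No larger α is possible: a(u,u) ≥ α||u||_{H^1}² means (1−α)∫(u')² ≥ (α−c)∫u², and for the modes u_n = sin(nπ(x−x₀)/L) (x₀ the left endpoint) one has ∫u_n²/∫(u_n')² = (L/(nπ))² → 0, so a(u_n,u_n)/||u_n||_{H^1}² → 1. Hence the optimal constant is α = 1.
Therefore α = 1.


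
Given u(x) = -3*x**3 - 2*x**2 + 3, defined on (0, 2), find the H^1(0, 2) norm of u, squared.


||u||_{H^1}^2 = 22706/21

The H^1 norm (squared) on an interval (0, L) is
  ||u||_{H^1}^2 = ∫_0^L u(x)^2 dx + ∫_0^L u'(x)^2 dx.
Compute u'(x) = -9*x**2 - 4*x.
Then u(x)^2 = 9*x**6 + 12*x**5 + 4*x**4 - 18*x**3 - 12*x**2 + 9 and u'(x)^2 = 81*x**4 + 72*x**3 + 16*x**2.
Integrate each monomial from 0 to 2 using ∫_0^2 c·x^n dx = c·2^(n+1)/(n+1):
  ∫_0^2 u(x)^2 dx = ∫_0^2 (9*x^6 + 12*x^5 + 4*x^4 - 18*x^3 - 12*x^2 + 9) dx. Term by term:
    ∫_0^2 9*x^6 dx = 1152/7;  ∫_0^2 12*x^5 dx = 128;  ∫_0^2 4*x^4 dx = 128/5;
    ∫_0^2 -18*x^3 dx = -72;  ∫_0^2 -12*x^2 dx = -32;  ∫_0^2 9 dx = 18.
  Sum: 1152/7 + 128 + 128/5 − 72 − 32 + 18 = 8126/35.
  ∫_0^2 u'(x)^2 dx = ∫_0^2 (81*x^4 + 72*x^3 + 16*x^2) dx. Term by term:
    ∫_0^2 81*x^4 dx = 2592/5;  ∫_0^2 72*x^3 dx = 288;  ∫_0^2 16*x^2 dx = 128/3.
  Sum: 2592/5 + 288 + 128/3 = 12736/15.
Adding: ||u||_{H^1}^2 = 8126/35 + 12736/15 = 22706/21.


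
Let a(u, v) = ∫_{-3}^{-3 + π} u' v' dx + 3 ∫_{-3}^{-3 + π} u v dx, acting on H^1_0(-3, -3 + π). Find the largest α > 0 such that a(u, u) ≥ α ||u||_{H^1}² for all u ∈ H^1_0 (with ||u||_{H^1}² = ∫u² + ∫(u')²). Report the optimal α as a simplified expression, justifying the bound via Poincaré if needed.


α = 1

Coercivity of a(·,·) on H^1_0(-3, -3 + π) means a(u, u) ≥ α ||u||_{H^1}² for every u ∈ H^1_0.
The interval has length L = π, and Poincaré/coercivity depend only on L. Here a(u, u) = ∫(u')² + (3)·∫u².
Here c = 3 ≥ 1, so a(u,u) = ∫(u')² + c∫u² ≥ ∫(u')² + ∫u² = ||u||_{H^1}², i.e. α = 1 works. No larger α is possible: a(u,u) ≥ α||u||_{H^1}² means (1−α)∫(u')² ≥ (α−c)∫u², and for the modes u_n = sin(nπ(x−x₀)/L) (x₀ the left endpoint) one has ∫u_n²/∫(u_n')² = (L/(nπ))² → 0, so a(u_n,u_n)/||u_n||_{H^1}² → 1. Hence the optimal constant is α = 1.
Therefore α = 1.


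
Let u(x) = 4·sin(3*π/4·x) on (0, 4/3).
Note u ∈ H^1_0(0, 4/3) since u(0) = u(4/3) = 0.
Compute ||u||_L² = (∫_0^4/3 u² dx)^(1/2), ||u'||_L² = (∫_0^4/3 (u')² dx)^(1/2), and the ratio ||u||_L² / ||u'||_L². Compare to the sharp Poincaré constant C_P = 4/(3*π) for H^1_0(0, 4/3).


||u||_L² / ||u'||_L² = 4/(3*π) = C_P.

u(x) = 4·sin(3*π/4·x), so u'(x) = 3*π*cos(3*π*x/4).
Writing u(x) = A·sin(kπx/L) with A = 4 and k = 1, use ∫_0^L sin²(kπx/L) dx = L/2 and ∫_0^L cos²(kπx/L) dx = L/2.
u² = 16·sin²(3*π/4·x) and (u')² = 9*π^2·cos²(3*π/4·x), and each of sin², cos² integrates to L/2 = 2/3 over (0, 4/3).
∫_0^4/3 u² dx = 32/3, so ||u||_L² = 4*sqrt(6)/3.
∫_0^4/3 (u')² dx = 6*π^2, so ||u'||_L² = sqrt(6)*π.
Ratio ||u||_L² / ||u'||_L² = 4/(3*π).
Sharp Poincaré constant on H^1_0(0, 4/3) is C_P = L/π = 4/(3*π), achieved by sin(3*π/4·x).
This is the k = 1 eigenfunction (up to amplitude), so the ratio equals the sharp Poincaré constant exactly.


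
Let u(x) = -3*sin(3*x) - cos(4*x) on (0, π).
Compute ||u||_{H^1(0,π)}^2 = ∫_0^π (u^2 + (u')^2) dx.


||u||_{H^1(0,π)}^2 = -612/7 + 107*π/2

u'(x) = 4*sin(4*x) - 9*cos(3*x).
Expand u² and (u')² and integrate term by term on (0, π), using: for integers n ≥ 1, ∫_0^π sin²(nx) dx = ∫_0^π cos²(nx) dx = π/2; for n ≠ n', ∫_0^π sin(nx)sin(n'x) dx = ∫_0^π cos(nx)cos(n'x) dx = 0; and by product-to-sum, ∫_0^π sin(nx)cos(n'x) dx = ½∫_0^π [sin((n+n')x) + sin((n−n')x)] dx, which is 0 when n+n' is even and 2n/(n²−n'²) when n+n' is odd (it need not vanish on (0, π)).
  u² squared terms: (-1)²·∫cos(4x)² dx = 1·π/2 = π/2;  (-3)²·∫sin(3x)² dx = 9·π/2 = 9*π/2.
  u² cross terms: 2·(-1)·(-3)·∫cos(4x)·sin(3x) dx = 6·(-6/7) = -36/7.
  So ∫_0^π u² dx = π/2 + 9*π/2 − 36/7 = -36/7 + 5*π.
  (u')² squared terms: (-9)²·∫cos(3x)² dx = 81·π/2 = 81*π/2;  (4)²·∫sin(4x)² dx = 16·π/2 = 8*π.
  (u')² cross terms: 2·(-9)·(4)·∫cos(3x)·sin(4x) dx = -72·(8/7) = -576/7.
  So ∫_0^π (u')² dx = 81*π/2 + 8*π − 576/7 = -576/7 + 97*π/2.
||u||_{H^1}^2 = (-36/7 + 5*π) + (-576/7 + 97*π/2) = -612/7 + 107*π/2.


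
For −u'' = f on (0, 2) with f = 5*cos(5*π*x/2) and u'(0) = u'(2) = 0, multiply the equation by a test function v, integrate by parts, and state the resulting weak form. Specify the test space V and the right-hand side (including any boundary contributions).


V = H^1(0, 2) (no boundary constraint on v; u is determined up to an additive constant); weak form: ∫_0^2 u'v' dx = ∫_0^2 (5*cos(5*π*x/2)) v dx for all v ∈ V.

Multiply both sides by a test function v and integrate from 0 to 2:
  ∫_0^2 −u''(x) v(x) dx = ∫_0^2 f(x) v(x) dx.
Integrate the LHS by parts once:
  ∫_0^2 −u'' v dx = −[u'(x) v(x)]_0^2 + ∫_0^2 u'(x) v'(x) dx.
Thus ∫_0^2 u'(x) v'(x) dx = ∫_0^2 f(x) v(x) dx + [u'(x) v(x)]_0^2.
Choose V so that boundary terms are either known or forced to vanish.
u has homogeneous Neumann: u'(0) = u'(2) = 0. So [u' v]_0^2 = 0·v(2) − 0·v(0) = 0 for any v; take V = H^1(0, 2).
Weak formulation: find u (satisfying any essential BC) such that ∫_0^2 u'(x) v'(x) dx = ∫_0^2 f v dx for all v ∈ V (homogeneous Neumann, so boundary terms vanish).
Substituting f(x) = 5*cos(5*π*x/2), the right-hand side is ∫_0^2 (5*cos(5*π*x/2)) v dx.
Compatibility check (pure Neumann): taking v ≡ 1 ∈ V gives 0 = ∫_0^2 f dx + (0) − (0), i.e. ∫_0^2 f dx must equal u'(0) − u'(2) = 0. Indeed ∫_0^2 (5*cos(5*π*x/2)) dx = 0, so the data are compatible. The solution is then unique only up to an additive constant (fix it e.g. by requiring ∫_0^2 u dx = 0).


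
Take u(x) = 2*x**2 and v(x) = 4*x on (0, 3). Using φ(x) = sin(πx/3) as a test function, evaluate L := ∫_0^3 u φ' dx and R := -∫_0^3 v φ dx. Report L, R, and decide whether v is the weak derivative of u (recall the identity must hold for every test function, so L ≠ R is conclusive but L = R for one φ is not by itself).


LHS = -36/π, RHS = -36/π. Yes, v = u' weakly.

u(x) = 2*x**2, classical derivative u'(x) = 4*x.
φ(x) = sin(πx/3), so φ'(x) = π*cos(π*x/3)/3.
Note φ(0) = φ(3) = 0, so the boundary term u·φ vanishes.
LHS = ∫_0^3 u(x) φ'(x) dx = ∫_0^3 (2*π*x^2*cos(π*x/3)/3) dx. Term by term:
  ∫_0^3 2*π*x^2*cos(π*x/3)/3 dx = -36/π.
So LHS = -36/π.
∫_0^3 v(x) φ(x) dx = ∫_0^3 (4*x*sin(π*x/3)) dx. Term by term:
  ∫_0^3 4*x*sin(π*x/3) dx = 36/π.
So RHS = -∫_0^3 v(x) φ(x) dx = -36/π.
LHS = RHS, so the identity holds for this test φ.
Moreover u is smooth here and v(x) = u'(x) = 4*x pointwise, so the identity holds for every test function. Hence v is the weak derivative of u.


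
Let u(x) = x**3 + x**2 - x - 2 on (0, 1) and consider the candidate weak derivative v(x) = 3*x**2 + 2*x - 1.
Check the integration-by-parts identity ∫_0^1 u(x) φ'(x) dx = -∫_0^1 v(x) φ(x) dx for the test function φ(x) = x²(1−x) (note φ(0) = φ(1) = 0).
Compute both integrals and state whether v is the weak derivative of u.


LHS = -7/60, RHS = -7/60. Yes, v = u' weakly.

u(x) = x**3 + x**2 - x - 2, classical derivative u'(x) = 3*x**2 + 2*x - 1.
φ(x) = x²(1−x), so φ'(x) = x*(2 - 3*x).
Note φ(0) = φ(1) = 0, so the boundary term u·φ vanishes.
LHS = ∫_0^1 u(x) φ'(x) dx = ∫_0^1 (-3*x^5 - x^4 + 5*x^3 + 4*x^2 - 4*x) dx. Term by term:
  ∫_0^1 -3*x^5 dx = -1/2;  ∫_0^1 -x^4 dx = -1/5;  ∫_0^1 5*x^3 dx = 5/4;
  ∫_0^1 4*x^2 dx = 4/3;  ∫_0^1 -4*x dx = -2.
Sum: -1/2 − 1/5 + 5/4 + 4/3 − 2 = -7/60.
So LHS = -7/60.
∫_0^1 v(x) φ(x) dx = ∫_0^1 (-3*x^5 + x^4 + 3*x^3 - x^2) dx. Term by term:
  ∫_0^1 -3*x^5 dx = -1/2;  ∫_0^1 x^4 dx = 1/5;  ∫_0^1 3*x^3 dx = 3/4;
  ∫_0^1 -x^2 dx = -1/3.
Sum: -1/2 + 1/5 + 3/4 − 1/3 = 7/60.
So RHS = -∫_0^1 v(x) φ(x) dx = -7/60.
LHS = RHS, so the identity holds for this test φ.
Moreover u is smooth here and v(x) = u'(x) = 3*x**2 + 2*x - 1 pointwise, so the identity holds for every test function. Hence v is the weak derivative of u.


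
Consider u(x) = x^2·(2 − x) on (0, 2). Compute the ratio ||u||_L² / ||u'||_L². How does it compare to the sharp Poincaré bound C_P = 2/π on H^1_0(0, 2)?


||u||_L² / ||u'||_L² = sqrt(14)/7 < C_P = 2/π.

u(x) = x^2·(2 − x), so u'(x) = x*(4 - 3*x).
u(x) = x^2·(2 − x) vanishes at x = 0 and x = 2, so u ∈ H^1_0(0, 2). Differentiate via the product rule and integrate the resulting polynomials term by term.
  ∫_0^2 u² dx = ∫_0^2 (x^6 - 4*x^5 + 4*x^4) dx. Term by term:
    ∫_0^2 x^6 dx = 128/7;  ∫_0^2 -4*x^5 dx = -128/3;  ∫_0^2 4*x^4 dx = 128/5.
  Sum: 128/7 − 128/3 + 128/5 = 128/105.
  ∫_0^2 (u')² dx = ∫_0^2 (9*x^4 - 24*x^3 + 16*x^2) dx. Term by term:
    ∫_0^2 9*x^4 dx = 288/5;  ∫_0^2 -24*x^3 dx = -96;  ∫_0^2 16*x^2 dx = 128/3.
  Sum: 288/5 − 96 + 128/3 = 64/15.
∫_0^2 u² dx = 128/105, so ||u||_L² = 8*sqrt(210)/105.
∫_0^2 (u')² dx = 64/15, so ||u'||_L² = 8*sqrt(15)/15.
Ratio ||u||_L² / ||u'||_L² = sqrt(14)/7.
Sharp Poincaré constant on H^1_0(0, 2) is C_P = L/π = 2/π, achieved by sin(π/2·x).
A polynomial bump cannot attain the sharp Poincaré constant (only the first sine eigenfunction does), so the ratio is strictly less than C_P, consistent with ||u||_L² ≤ C_P ||u'||_L².


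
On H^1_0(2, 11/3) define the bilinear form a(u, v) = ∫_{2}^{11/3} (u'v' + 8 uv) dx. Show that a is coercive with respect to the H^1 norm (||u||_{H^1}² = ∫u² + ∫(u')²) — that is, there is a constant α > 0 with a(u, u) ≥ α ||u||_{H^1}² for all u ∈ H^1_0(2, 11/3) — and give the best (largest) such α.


α = 1

Coercivity of a(·,·) on H^1_0(2, 11/3) means a(u, u) ≥ α ||u||_{H^1}² for every u ∈ H^1_0.
The interval has length L = 5/3, and Poincaré/coercivity depend only on L. Here a(u, u) = ∫(u')² + (8)·∫u².
Here c = 8 ≥ 1, so a(u,u) = ∫(u')² + c∫u² ≥ ∫(u')² + ∫u² = ||u||_{H^1}², i.e. α = 1 works. No larger α is possible: a(u,u) ≥ α||u||_{H^1}² means (1−α)∫(u')² ≥ (α−c)∫u², and for the modes u_n = sin(nπ(x−x₀)/L) (x₀ the left endpoint) one has ∫u_n²/∫(u_n')² = (L/(nπ))² → 0, so a(u_n,u_n)/||u_n||_{H^1}² → 1. Hence the optimal constant is α = 1.
Therefore α = 1.


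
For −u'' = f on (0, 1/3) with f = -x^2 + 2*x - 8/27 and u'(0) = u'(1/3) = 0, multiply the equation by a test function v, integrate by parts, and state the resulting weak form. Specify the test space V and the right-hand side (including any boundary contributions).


V = H^1(0, 1/3) (no boundary constraint on v; u is determined up to an additive constant); weak form: ∫_0^1/3 u'v' dx = ∫_0^1/3 (-x^2 + 2*x - 8/27) v dx for all v ∈ V.

Multiply both sides by a test function v and integrate from 0 to 1/3:
  ∫_0^1/3 −u''(x) v(x) dx = ∫_0^1/3 f(x) v(x) dx.
Integrate the LHS by parts once:
  ∫_0^1/3 −u'' v dx = −[u'(x) v(x)]_0^1/3 + ∫_0^1/3 u'(x) v'(x) dx.
Thus ∫_0^1/3 u'(x) v'(x) dx = ∫_0^1/3 f(x) v(x) dx + [u'(x) v(x)]_0^1/3.
Choose V so that boundary terms are either known or forced to vanish.
u has homogeneous Neumann: u'(0) = u'(1/3) = 0. So [u' v]_0^1/3 = 0·v(1/3) − 0·v(0) = 0 for any v; take V = H^1(0, 1/3).
Weak formulation: find u (satisfying any essential BC) such that ∫_0^1/3 u'(x) v'(x) dx = ∫_0^1/3 f v dx for all v ∈ V (homogeneous Neumann, so boundary terms vanish).
Substituting f(x) = -x^2 + 2*x - 8/27, the right-hand side is ∫_0^1/3 (-x^2 + 2*x - 8/27) v dx.
Compatibility check (pure Neumann): taking v ≡ 1 ∈ V gives 0 = ∫_0^1/3 f dx + (0) − (0), i.e. ∫_0^1/3 f dx must equal u'(0) − u'(1/3) = 0. Indeed ∫_0^1/3 (-x^2 + 2*x - 8/27) dx = 0, so the data are compatible. The solution is then unique only up to an additive constant (fix it e.g. by requiring ∫_0^1/3 u dx = 0).


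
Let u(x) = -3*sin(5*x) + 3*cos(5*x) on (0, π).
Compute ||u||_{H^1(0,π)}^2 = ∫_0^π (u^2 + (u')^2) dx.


||u||_{H^1(0,π)}^2 = 234*π

u'(x) = -15*sin(5*x) - 15*cos(5*x).
Expand u² and (u')² and integrate term by term on (0, π), using: for integers n ≥ 1, ∫_0^π sin²(nx) dx = ∫_0^π cos²(nx) dx = π/2; for n ≠ n', ∫_0^π sin(nx)sin(n'x) dx = ∫_0^π cos(nx)cos(n'x) dx = 0; and by product-to-sum, ∫_0^π sin(nx)cos(n'x) dx = ½∫_0^π [sin((n+n')x) + sin((n−n')x)] dx, which is 0 when n+n' is even and 2n/(n²−n'²) when n+n' is odd (it need not vanish on (0, π)).
  u² squared terms: (-3)²·∫sin(5x)² dx = 9·π/2 = 9*π/2;  (3)²·∫cos(5x)² dx = 9·π/2 = 9*π/2.
  u² cross terms: 2·(-3)·(3)·∫sin(5x)·cos(5x) dx = -18·(0) = 0.
  So ∫_0^π u² dx = 9*π/2 + 9*π/2 + 0 = 9*π.
  (u')² squared terms: (-15)²·∫cos(5x)² dx = 225·π/2 = 225*π/2;  (-15)²·∫sin(5x)² dx = 225·π/2 = 225*π/2.
  (u')² cross terms: 2·(-15)·(-15)·∫cos(5x)·sin(5x) dx = 450·(0) = 0.
  So ∫_0^π (u')² dx = 225*π/2 + 225*π/2 + 0 = 225*π.
||u||_{H^1}^2 = (9*π) + (225*π) = 234*π.


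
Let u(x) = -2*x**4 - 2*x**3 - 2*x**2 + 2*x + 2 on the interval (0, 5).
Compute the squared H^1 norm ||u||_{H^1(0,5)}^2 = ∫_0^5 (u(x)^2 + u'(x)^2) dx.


||u||_{H^1}^2 = 151914095/63

The H^1 norm (squared) on an interval (0, L) is
  ||u||_{H^1}^2 = ∫_0^L u(x)^2 dx + ∫_0^L u'(x)^2 dx.
Compute u'(x) = -8*x**3 - 6*x**2 - 4*x + 2.
Then u(x)^2 = 4*x**8 + 8*x**7 + 12*x**6 - 12*x**4 - 16*x**3 - 4*x**2 + 8*x + 4 and u'(x)^2 = 64*x**6 + 96*x**5 + 100*x**4 + 16*x**3 - 8*x**2 - 16*x + 4.
Integrate each monomial from 0 to 5 using ∫_0^5 c·x^n dx = c·5^(n+1)/(n+1):
  ∫_0^5 u(x)^2 dx = ∫_0^5 (4*x^8 + 8*x^7 + 12*x^6 - 12*x^4 - 16*x^3 - 4*x^2 + 8*x + 4) dx. Term by term:
    ∫_0^5 4*x^8 dx = 7812500/9;  ∫_0^5 8*x^7 dx = 390625;  ∫_0^5 12*x^6 dx = 937500/7;
    ∫_0^5 -12*x^4 dx = -7500;  ∫_0^5 -16*x^3 dx = -2500;  ∫_0^5 -4*x^2 dx = -500/3;
    ∫_0^5 8*x dx = 100;  ∫_0^5 4 dx = 20.
  Sum: 7812500/9 + 390625 + 937500/7 − 7500 − 2500 − 500/3 + 100 + 20 = 87101435/63.
  ∫_0^5 u'(x)^2 dx = ∫_0^5 (64*x^6 + 96*x^5 + 100*x^4 + 16*x^3 - 8*x^2 - 16*x + 4) dx. Term by term:
    ∫_0^5 64*x^6 dx = 5000000/7;  ∫_0^5 96*x^5 dx = 250000;  ∫_0^5 100*x^4 dx = 62500;
    ∫_0^5 16*x^3 dx = 2500;  ∫_0^5 -8*x^2 dx = -1000/3;  ∫_0^5 -16*x dx = -200;
    ∫_0^5 4 dx = 20.
  Sum: 5000000/7 + 250000 + 62500 + 2500 − 1000/3 − 200 + 20 = 21604220/21.
Adding: ||u||_{H^1}^2 = 87101435/63 + 21604220/21 = 151914095/63.


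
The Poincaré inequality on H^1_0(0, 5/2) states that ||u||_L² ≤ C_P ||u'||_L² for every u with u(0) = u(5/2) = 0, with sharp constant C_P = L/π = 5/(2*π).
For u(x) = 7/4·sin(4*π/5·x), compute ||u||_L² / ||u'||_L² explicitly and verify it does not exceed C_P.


||u||_L² / ||u'||_L² = 5/(4*π) < C_P = 5/(2*π).

u(x) = 7/4·sin(4*π/5·x), so u'(x) = 7*π*cos(4*π*x/5)/5.
Writing u(x) = A·sin(kπx/L) with A = 7/4 and k = 2, use ∫_0^L sin²(kπx/L) dx = L/2 and ∫_0^L cos²(kπx/L) dx = L/2.
u² = 49/16·sin²(4*π/5·x) and (u')² = 49*π^2/25·cos²(4*π/5·x), and each of sin², cos² integrates to L/2 = 5/4 over (0, 5/2).
∫_0^5/2 u² dx = 245/64, so ||u||_L² = 7*sqrt(5)/8.
∫_0^5/2 (u')² dx = 49*π^2/20, so ||u'||_L² = 7*sqrt(5)*π/10.
Ratio ||u||_L² / ||u'||_L² = 5/(4*π).
Sharp Poincaré constant on H^1_0(0, 5/2) is C_P = L/π = 5/(2*π), achieved by sin(2*π/5·x).
This is the k = 2 harmonic; the ratio L/(kπ) is strictly less than C_P = L/π, consistent with the sharp inequality ||u||_L² ≤ C_P ||u'||_L².


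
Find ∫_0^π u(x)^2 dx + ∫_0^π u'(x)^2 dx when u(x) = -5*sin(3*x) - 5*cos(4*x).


||u||_{H^1(0,π)}^2 = -5100/7 + 675*π/2

u'(x) = 20*sin(4*x) - 15*cos(3*x).
Expand u² and (u')² and integrate term by term on (0, π), using: for integers n ≥ 1, ∫_0^π sin²(nx) dx = ∫_0^π cos²(nx) dx = π/2; for n ≠ n', ∫_0^π sin(nx)sin(n'x) dx = ∫_0^π cos(nx)cos(n'x) dx = 0; and by product-to-sum, ∫_0^π sin(nx)cos(n'x) dx = ½∫_0^π [sin((n+n')x) + sin((n−n')x)] dx, which is 0 when n+n' is even and 2n/(n²−n'²) when n+n' is odd (it need not vanish on (0, π)).
  u² squared terms: (-5)²·∫cos(4x)² dx = 25·π/2 = 25*π/2;  (-5)²·∫sin(3x)² dx = 25·π/2 = 25*π/2.
  u² cross terms: 2·(-5)·(-5)·∫cos(4x)·sin(3x) dx = 50·(-6/7) = -300/7.
  So ∫_0^π u² dx = 25*π/2 + 25*π/2 − 300/7 = -300/7 + 25*π.
  (u')² squared terms: (-15)²·∫cos(3x)² dx = 225·π/2 = 225*π/2;  (20)²·∫sin(4x)² dx = 400·π/2 = 200*π.
  (u')² cross terms: 2·(-15)·(20)·∫cos(3x)·sin(4x) dx = -600·(8/7) = -4800/7.
  So ∫_0^π (u')² dx = 225*π/2 + 200*π − 4800/7 = -4800/7 + 625*π/2.
||u||_{H^1}^2 = (-300/7 + 25*π) + (-4800/7 + 625*π/2) = -5100/7 + 675*π/2.


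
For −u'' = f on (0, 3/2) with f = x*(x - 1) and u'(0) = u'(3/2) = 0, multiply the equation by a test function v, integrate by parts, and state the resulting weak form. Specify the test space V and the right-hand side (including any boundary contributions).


V = H^1(0, 3/2) (no boundary constraint on v; u is determined up to an additive constant); weak form: ∫_0^3/2 u'v' dx = ∫_0^3/2 (x*(x - 1)) v dx for all v ∈ V.

Multiply both sides by a test function v and integrate from 0 to 3/2:
  ∫_0^3/2 −u''(x) v(x) dx = ∫_0^3/2 f(x) v(x) dx.
Integrate the LHS by parts once:
  ∫_0^3/2 −u'' v dx = −[u'(x) v(x)]_0^3/2 + ∫_0^3/2 u'(x) v'(x) dx.
Thus ∫_0^3/2 u'(x) v'(x) dx = ∫_0^3/2 f(x) v(x) dx + [u'(x) v(x)]_0^3/2.
Choose V so that boundary terms are either known or forced to vanish.
u has homogeneous Neumann: u'(0) = u'(3/2) = 0. So [u' v]_0^3/2 = 0·v(3/2) − 0·v(0) = 0 for any v; take V = H^1(0, 3/2).
Weak formulation: find u (satisfying any essential BC) such that ∫_0^3/2 u'(x) v'(x) dx = ∫_0^3/2 f v dx for all v ∈ V (homogeneous Neumann, so boundary terms vanish).
Substituting f(x) = x*(x - 1), the right-hand side is ∫_0^3/2 (x*(x - 1)) v dx.
Compatibility check (pure Neumann): taking v ≡ 1 ∈ V gives 0 = ∫_0^3/2 f dx + (0) − (0), i.e. ∫_0^3/2 f dx must equal u'(0) − u'(3/2) = 0. Indeed ∫_0^3/2 (x*(x - 1)) dx = 0, so the data are compatible. The solution is then unique only up to an additive constant (fix it e.g. by requiring ∫_0^3/2 u dx = 0).


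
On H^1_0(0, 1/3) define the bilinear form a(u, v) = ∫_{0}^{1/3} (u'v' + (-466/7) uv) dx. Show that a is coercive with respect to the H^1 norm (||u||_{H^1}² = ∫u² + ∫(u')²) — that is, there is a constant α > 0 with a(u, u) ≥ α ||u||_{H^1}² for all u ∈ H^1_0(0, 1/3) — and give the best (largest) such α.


α = (-466 + 63*π^2)/(7*(1 + 9*π^2))

Coercivity of a(·,·) on H^1_0(0, 1/3) means a(u, u) ≥ α ||u||_{H^1}² for every u ∈ H^1_0.
The interval has length L = 1/3, and Poincaré/coercivity depend only on L. Here a(u, u) = ∫(u')² + (-466/7)·∫u².
Here c = -466/7 < 0 with |c| < (π/L)² = 9*π^2, so coercivity still holds. The condition a(u,u) ≥ α||u||_{H^1}² reads (1−α)∫(u')² ≥ (α−c)∫u². Any admissible α is ≤ 1 (rapidly oscillating u have ∫u²/∫(u')² → 0), and α = 1 would force 0 ≥ (1−c)∫u², impossible since c < 1; so 1−α > 0. By the sharp Poincaré inequality on H^1_0 of an interval of length L, ∫(u')² ≥ (π/L)²∫u² with equality for the first sine mode sin(π(x−x₀)/L) (x₀ the left endpoint), so the inequality holds for all u iff (1−α)(π/L)² ≥ α − c, i.e. α ≤ ((π/L)² + c)/((π/L)² + 1) = (1 + c(L/π)²)/(1 + (L/π)²). (Direct route, valid since c ≤ 0: Poincaré gives c∫u² ≥ c(L/π)²∫(u')², so a(u,u) ≥ (1 + c(L/π)²)∫(u')², while ||u||_{H^1}² ≤ (1 + (L/π)²)∫(u')²; dividing yields the same α.) With (π/L)² = 9*π^2 and c = -466/7, the largest admissible constant is α = ((π/L)² + c)/((π/L)² + 1).
Simplifying, α = (-466 + 63*π^2)/(7*(1 + 9*π^2)).


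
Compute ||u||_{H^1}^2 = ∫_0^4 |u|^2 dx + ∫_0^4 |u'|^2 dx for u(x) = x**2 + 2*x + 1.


||u||_{H^1}^2 = 11852/15

The H^1 norm (squared) on an interval (0, L) is
  ||u||_{H^1}^2 = ∫_0^L u(x)^2 dx + ∫_0^L u'(x)^2 dx.
Compute u'(x) = 2*x + 2.
Then u(x)^2 = x**4 + 4*x**3 + 6*x**2 + 4*x + 1 and u'(x)^2 = 4*x**2 + 8*x + 4.
Integrate each monomial from 0 to 4 using ∫_0^4 c·x^n dx = c·4^(n+1)/(n+1):
  ∫_0^4 u(x)^2 dx = ∫_0^4 (x^4 + 4*x^3 + 6*x^2 + 4*x + 1) dx. Term by term:
    ∫_0^4 x^4 dx = 1024/5;  ∫_0^4 4*x^3 dx = 256;  ∫_0^4 6*x^2 dx = 128;
    ∫_0^4 4*x dx = 32;  ∫_0^4 1 dx = 4.
  Sum: 1024/5 + 256 + 128 + 32 + 4 = 3124/5.
  ∫_0^4 u'(x)^2 dx = ∫_0^4 (4*x^2 + 8*x + 4) dx. Term by term:
    ∫_0^4 4*x^2 dx = 256/3;  ∫_0^4 8*x dx = 64;  ∫_0^4 4 dx = 16.
  Sum: 256/3 + 64 + 16 = 496/3.
Adding: ||u||_{H^1}^2 = 3124/5 + 496/3 = 11852/15.


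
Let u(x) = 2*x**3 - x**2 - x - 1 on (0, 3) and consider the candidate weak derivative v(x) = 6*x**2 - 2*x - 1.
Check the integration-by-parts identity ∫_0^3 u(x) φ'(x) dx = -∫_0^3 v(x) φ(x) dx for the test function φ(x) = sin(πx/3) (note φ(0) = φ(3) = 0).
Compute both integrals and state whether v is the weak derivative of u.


LHS = -138/π + 648/π^3, RHS = -138/π + 648/π^3. Yes, v = u' weakly.

u(x) = 2*x**3 - x**2 - x - 1, classical derivative u'(x) = 6*x**2 - 2*x - 1.
φ(x) = sin(πx/3), so φ'(x) = π*cos(π*x/3)/3.
Note φ(0) = φ(3) = 0, so the boundary term u·φ vanishes.
LHS = ∫_0^3 u(x) φ'(x) dx = ∫_0^3 (2*π*x^3*cos(π*x/3)/3 - π*x^2*cos(π*x/3)/3 - π*x*cos(π*x/3)/3 - π*cos(π*x/3)/3) dx. Term by term:
  ∫_0^3 -π*cos(π*x/3)/3 dx = 0;  ∫_0^3 -π*x*cos(π*x/3)/3 dx = 6/π;  ∫_0^3 -π*x^2*cos(π*x/3)/3 dx = 18/π;
  ∫_0^3 2*π*x^3*cos(π*x/3)/3 dx = -162/π + 648/π^3.
Sum: 0 + 6/π + 18/π + -162/π + 648/π^3 = -138/π + 648/π^3.
So LHS = -138/π + 648/π^3.
∫_0^3 v(x) φ(x) dx = ∫_0^3 (6*x^2*sin(π*x/3) - 2*x*sin(π*x/3) - sin(π*x/3)) dx. Term by term:
  ∫_0^3 -sin(π*x/3) dx = -6/π;  ∫_0^3 -2*x*sin(π*x/3) dx = -18/π;  ∫_0^3 6*x^2*sin(π*x/3) dx = -648/π^3 + 162/π.
Sum: -6/π − 18/π + -648/π^3 + 162/π = -648/π^3 + 138/π.
So RHS = -∫_0^3 v(x) φ(x) dx = -138/π + 648/π^3.
LHS = RHS, so the identity holds for this test φ.
Moreover u is smooth here and v(x) = u'(x) = 6*x**2 - 2*x - 1 pointwise, so the identity holds for every test function. Hence v is the weak derivative of u.


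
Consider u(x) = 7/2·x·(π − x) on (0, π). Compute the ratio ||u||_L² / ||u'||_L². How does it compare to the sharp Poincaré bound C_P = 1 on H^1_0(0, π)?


||u||_L² / ||u'||_L² = sqrt(10)*π/10 < C_P = 1.

u(x) = 7/2·x·(π − x), so u'(x) = -7*x + 7*π/2.
u(x) = 7/2·x·(π − x) vanishes at x = 0 and x = π, so u ∈ H^1_0(0, π). Differentiate via the product rule and integrate the resulting polynomials term by term.
  ∫_0^π u² dx = ∫_0^π (49*x^4/4 - 49*π*x^3/2 + 49*π^2*x^2/4) dx. Term by term:
    ∫_0^π 49*x^4/4 dx = 49*π^5/20;  ∫_0^π -49*π*x^3/2 dx = -49*π^5/8;  ∫_0^π 49*π^2*x^2/4 dx = 49*π^5/12.
  Sum: 49*π^5/20 − 49*π^5/8 + 49*π^5/12 = 49*π^5/120.
  ∫_0^π (u')² dx = ∫_0^π (49*x^2 - 49*π*x + 49*π^2/4) dx. Term by term:
    ∫_0^π 49*x^2 dx = 49*π^3/3;  ∫_0^π -49*π*x dx = -49*π^3/2;  ∫_0^π 49*π^2/4 dx = 49*π^3/4.
  Sum: 49*π^3/3 − 49*π^3/2 + 49*π^3/4 = 49*π^3/12.
∫_0^π u² dx = 49*π^5/120, so ||u||_L² = 7*sqrt(30)*π^(5/2)/60.
∫_0^π (u')² dx = 49*π^3/12, so ||u'||_L² = 7*sqrt(3)*π^(3/2)/6.
Ratio ||u||_L² / ||u'||_L² = sqrt(10)*π/10.
Sharp Poincaré constant on H^1_0(0, π) is C_P = L/π = 1, achieved by sin(x).
A polynomial bump cannot attain the sharp Poincaré constant (only the first sine eigenfunction does), so the ratio is strictly less than C_P, consistent with ||u||_L² ≤ C_P ||u'||_L².


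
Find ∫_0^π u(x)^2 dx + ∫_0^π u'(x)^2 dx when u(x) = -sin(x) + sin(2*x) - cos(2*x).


||u||_{H^1(0,π)}^2 = -20/3 + 6*π

u'(x) = 2*sin(2*x) - cos(x) + 2*cos(2*x).
Expand u² and (u')² and integrate term by term on (0, π), using: for integers n ≥ 1, ∫_0^π sin²(nx) dx = ∫_0^π cos²(nx) dx = π/2; for n ≠ n', ∫_0^π sin(nx)sin(n'x) dx = ∫_0^π cos(nx)cos(n'x) dx = 0; and by product-to-sum, ∫_0^π sin(nx)cos(n'x) dx = ½∫_0^π [sin((n+n')x) + sin((n−n')x)] dx, which is 0 when n+n' is even and 2n/(n²−n'²) when n+n' is odd (it need not vanish on (0, π)).
  u² squared terms: (-1)²·∫cos(2x)² dx = 1·π/2 = π/2;  (-1)²·∫sin(x)² dx = 1·π/2 = π/2;  (1)²·∫sin(2x)² dx = 1·π/2 = π/2.
  u² cross terms: 2·(-1)·(-1)·∫cos(2x)·sin(x) dx = 2·(-2/3) = -4/3;  2·(-1)·(1)·∫cos(2x)·sin(2x) dx = -2·(0) = 0;  2·(-1)·(1)·∫sin(x)·sin(2x) dx = -2·(0) = 0.
  So ∫_0^π u² dx = π/2 + π/2 + π/2 − 4/3 + 0 + 0 = -4/3 + 3*π/2.
  (u')² squared terms: (-1)²·∫cos(x)² dx = 1·π/2 = π/2;  (2)²·∫cos(2x)² dx = 4·π/2 = 2*π;  (2)²·∫sin(2x)² dx = 4·π/2 = 2*π.
  (u')² cross terms: 2·(-1)·(2)·∫cos(x)·cos(2x) dx = -4·(0) = 0;  2·(-1)·(2)·∫cos(x)·sin(2x) dx = -4·(4/3) = -16/3;  2·(2)·(2)·∫cos(2x)·sin(2x) dx = 8·(0) = 0.
  So ∫_0^π (u')² dx = π/2 + 2*π + 2*π + 0 − 16/3 + 0 = -16/3 + 9*π/2.
||u||_{H^1}^2 = (-4/3 + 3*π/2) + (-16/3 + 9*π/2) = -20/3 + 6*π.


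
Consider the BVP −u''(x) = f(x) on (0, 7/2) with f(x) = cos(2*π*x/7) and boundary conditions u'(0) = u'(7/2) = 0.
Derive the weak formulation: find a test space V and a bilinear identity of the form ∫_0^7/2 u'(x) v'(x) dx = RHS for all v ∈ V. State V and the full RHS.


V = H^1(0, 7/2) (no boundary constraint on v; u is determined up to an additive constant); weak form: ∫_0^7/2 u'v' dx = ∫_0^7/2 (cos(2*π*x/7)) v dx for all v ∈ V.

Multiply both sides by a test function v and integrate from 0 to 7/2:
  ∫_0^7/2 −u''(x) v(x) dx = ∫_0^7/2 f(x) v(x) dx.
Integrate the LHS by parts once:
  ∫_0^7/2 −u'' v dx = −[u'(x) v(x)]_0^7/2 + ∫_0^7/2 u'(x) v'(x) dx.
Thus ∫_0^7/2 u'(x) v'(x) dx = ∫_0^7/2 f(x) v(x) dx + [u'(x) v(x)]_0^7/2.
Choose V so that boundary terms are either known or forced to vanish.
u has homogeneous Neumann: u'(0) = u'(7/2) = 0. So [u' v]_0^7/2 = 0·v(7/2) − 0·v(0) = 0 for any v; take V = H^1(0, 7/2).
Weak formulation: find u (satisfying any essential BC) such that ∫_0^7/2 u'(x) v'(x) dx = ∫_0^7/2 f v dx for all v ∈ V (homogeneous Neumann, so boundary terms vanish).
Substituting f(x) = cos(2*π*x/7), the right-hand side is ∫_0^7/2 (cos(2*π*x/7)) v dx.
Compatibility check (pure Neumann): taking v ≡ 1 ∈ V gives 0 = ∫_0^7/2 f dx + (0) − (0), i.e. ∫_0^7/2 f dx must equal u'(0) − u'(7/2) = 0. Indeed ∫_0^7/2 (cos(2*π*x/7)) dx = 0, so the data are compatible. The solution is then unique only up to an additive constant (fix it e.g. by requiring ∫_0^7/2 u dx = 0).


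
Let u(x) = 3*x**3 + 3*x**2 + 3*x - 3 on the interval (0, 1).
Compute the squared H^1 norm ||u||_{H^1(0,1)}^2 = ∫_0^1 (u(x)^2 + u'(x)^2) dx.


||u||_{H^1}^2 = 3741/35

The H^1 norm (squared) on an interval (0, L) is
  ||u||_{H^1}^2 = ∫_0^L u(x)^2 dx + ∫_0^L u'(x)^2 dx.
Compute u'(x) = 9*x**2 + 6*x + 3.
Then u(x)^2 = 9*x**6 + 18*x**5 + 27*x**4 - 9*x**2 - 18*x + 9 and u'(x)^2 = 81*x**4 + 108*x**3 + 90*x**2 + 36*x + 9.
Integrate each monomial from 0 to 1 using ∫_0^1 c·x^n dx = c·1^(n+1)/(n+1):
  ∫_0^1 u(x)^2 dx = ∫_0^1 (9*x^6 + 18*x^5 + 27*x^4 - 9*x^2 - 18*x + 9) dx. Term by term:
    ∫_0^1 9*x^6 dx = 9/7;  ∫_0^1 18*x^5 dx = 3;  ∫_0^1 27*x^4 dx = 27/5;
    ∫_0^1 -9*x^2 dx = -3;  ∫_0^1 -18*x dx = -9;  ∫_0^1 9 dx = 9.
  Sum: 9/7 + 3 + 27/5 − 3 − 9 + 9 = 234/35.
  ∫_0^1 u'(x)^2 dx = ∫_0^1 (81*x^4 + 108*x^3 + 90*x^2 + 36*x + 9) dx. Term by term:
    ∫_0^1 81*x^4 dx = 81/5;  ∫_0^1 108*x^3 dx = 27;  ∫_0^1 90*x^2 dx = 30;
    ∫_0^1 36*x dx = 18;  ∫_0^1 9 dx = 9.
  Sum: 81/5 + 27 + 30 + 18 + 9 = 501/5.
Adding: ||u||_{H^1}^2 = 234/35 + 501/5 = 3741/35.
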